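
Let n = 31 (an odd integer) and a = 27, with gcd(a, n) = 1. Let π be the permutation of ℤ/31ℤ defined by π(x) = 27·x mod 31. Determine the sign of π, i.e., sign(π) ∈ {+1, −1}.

-1

Orbit of 1 under x↦27x: [1, 27, 16, 29, 8, 30, 4]… (length divides ord_31(27)).
4 cycles of lengths [10, 10, 10, 1].
With 4 cycles on 31 points, sign = (−1)^{31−4} = -1.
The Jacobi symbol (27|31) = -1 (Zolotarev) agrees.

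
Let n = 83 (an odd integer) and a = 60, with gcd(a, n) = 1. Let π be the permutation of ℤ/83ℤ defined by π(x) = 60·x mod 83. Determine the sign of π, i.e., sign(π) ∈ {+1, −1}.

-1

Start at x=20: 20 → 38 → 39 → 16 → 47 → 81 → 46 → … (one orbit).
The orbit structure of x ↦ 60x mod 83: 2 orbits of sizes [82, 1].
With 2 cycles on 83 points, sign = (−1)^{83−2} = -1.
(60|83)_J = -1 (Zolotarev's lemma cross-check).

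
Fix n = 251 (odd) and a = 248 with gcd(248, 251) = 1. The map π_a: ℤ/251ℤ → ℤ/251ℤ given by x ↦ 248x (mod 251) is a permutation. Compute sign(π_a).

Trace 13: π^k(13) = [13, 212, 117, 151, 49, 104, 190] for k=0..6.
2 cycles of lengths [250, 1].
2 cycles on 251: each ℓ→(−1)^(ℓ−1), product (−1)^249 = -1.
Zolotarev: (248|251) = -1, matching the cycle-count sign.

-1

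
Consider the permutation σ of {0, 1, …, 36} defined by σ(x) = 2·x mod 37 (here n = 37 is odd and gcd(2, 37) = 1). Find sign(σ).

-1

Trace 12: π^k(12) = [12, 24, 11, 22, 7, 14, 28] for k=0..6.
The orbit structure of x ↦ 2x mod 37: 2 orbits of sizes [36, 1].
n − c = 37 − 2 = 35; sign = (−1)^35 = -1.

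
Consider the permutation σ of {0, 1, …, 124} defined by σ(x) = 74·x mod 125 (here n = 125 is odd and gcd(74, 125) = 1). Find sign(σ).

Trace 51: π^k(51) = [51, 24, 26, 49, 1, 74, 101] for k=0..6.
Decompose π into cycles: lengths [10, 10, 10, 10, 10, 10, 10, 10, 10, 10, 2, 2, 2, 2, 2, 2, 2, 2, 2, 2, 2, 2, 1] (23 cycles, including the fixed point 0).
With 23 cycles on 125 points, sign = (−1)^{125−23} = +1.
(74|125)_J = +1 (Zolotarev's lemma cross-check).

+1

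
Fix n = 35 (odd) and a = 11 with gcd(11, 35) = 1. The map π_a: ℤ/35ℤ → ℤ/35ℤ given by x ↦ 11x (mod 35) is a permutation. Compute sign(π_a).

+1

Trace 11: π^k(11) = [11, 16, 1] for k=0..2.
Decompose π into cycles: lengths [3, 3, 3, 3, 3, 3, 3, 3, 3, 3, 1, 1, 1, 1, 1] (15 cycles, including the fixed point 0).
n − c = 35 − 15 = 20; sign = (−1)^20 = +1.
The Jacobi symbol (11|35) = +1 (Zolotarev) agrees.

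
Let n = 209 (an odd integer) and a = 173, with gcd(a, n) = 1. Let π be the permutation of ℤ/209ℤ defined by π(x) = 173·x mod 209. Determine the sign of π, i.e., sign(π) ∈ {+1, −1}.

+1

Trace 162: π^k(162) = [162, 20, 116, 4, 65, 168, 13] for k=0..6.
Cycle type of π: 90×2 + 18 + 10 + 1; total 5 cycles.
n − c = 209 − 5 = 204; sign = (−1)^204 = +1.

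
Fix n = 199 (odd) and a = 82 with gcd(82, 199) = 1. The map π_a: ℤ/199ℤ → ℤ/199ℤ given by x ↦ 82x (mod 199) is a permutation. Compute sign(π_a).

-1

Orbit of 114 under x↦82x: [114, 194, 187, 11, 106, 135, 125]… (length divides ord_199(82)).
Cycle lengths of π_82 on ℤ/199ℤ: [66, 66, 66, 1]; 4 cycles in total.
sign(π) = (−1)^{n − #cycles} = (−1)^{199−4} = (−1)^195 = -1.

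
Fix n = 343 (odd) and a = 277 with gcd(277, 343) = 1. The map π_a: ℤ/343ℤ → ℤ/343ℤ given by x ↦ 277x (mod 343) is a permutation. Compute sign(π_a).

Start at x=177: 177 → 323 → 291 → 2 → 211 → 137 → 219 → … (one orbit).
Cycle lengths of π_277 on ℤ/343ℤ: [147, 147, 21, 21, 3, 3, 1]; 7 cycles in total.
7 cycles on 343: each ℓ→(−1)^(ℓ−1), product (−1)^336 = +1.

+1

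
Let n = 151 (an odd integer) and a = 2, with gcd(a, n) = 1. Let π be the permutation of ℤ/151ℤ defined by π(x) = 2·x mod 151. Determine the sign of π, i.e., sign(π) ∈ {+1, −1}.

+1

Start at x=118: 118 → 85 → 19 → 38 → 76 → 1 → 2 → … (one orbit).
Cycle lengths of π_2 on ℤ/151ℤ: [15, 15, 15, 15, 15, 15, 15, 15, 15, 15, 1]; 11 cycles in total.
sign(π) = (−1)^{n − #cycles} = (−1)^{151−11} = (−1)^140 = +1.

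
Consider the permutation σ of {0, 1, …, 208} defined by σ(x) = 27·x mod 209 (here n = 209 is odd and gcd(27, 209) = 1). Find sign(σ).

-1

Trace 58: π^k(58) = [58, 103, 64, 56, 49, 69, 191] for k=0..6.
π_27 has 12 disjoint cycles with lengths [30, 30, 30, 30, 30, 30, 6, 6, 6, 5, 5, 1] on {0,…,208}.
sign(π) = (−1)^{n − #cycles} = (−1)^{209−12} = (−1)^197 = -1.
Check: (27/209) = -1 by Zolotarev.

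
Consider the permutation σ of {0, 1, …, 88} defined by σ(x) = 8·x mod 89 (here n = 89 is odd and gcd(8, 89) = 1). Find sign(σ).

+1

Orbit of 2 under x↦8x: [2, 16, 39, 45, 4, 32, 78]… (length divides ord_89(8)).
Cycle type of π: 11×8 + 1; total 9 cycles.
Σ(ℓ_i−1) = 89−9 = 80; sign = (−1)^80 = +1.
The Jacobi symbol (8|89) = +1 (Zolotarev) agrees.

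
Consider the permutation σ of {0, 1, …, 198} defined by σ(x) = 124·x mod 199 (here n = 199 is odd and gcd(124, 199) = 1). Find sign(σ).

Orbit of 98 under x↦124x: [98, 13, 20, 92, 65, 100, 62]… (length divides ord_199(124)).
The orbit structure of x ↦ 124x mod 199: 3 orbits of sizes [99, 99, 1].
3 cycles on 199: each ℓ→(−1)^(ℓ−1), product (−1)^196 = +1.
(124|199)_J = +1 (Zolotarev's lemma cross-check).

+1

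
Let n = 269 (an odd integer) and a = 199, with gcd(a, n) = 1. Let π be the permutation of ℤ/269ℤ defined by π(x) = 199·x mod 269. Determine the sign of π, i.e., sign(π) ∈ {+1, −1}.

+1

Trace 4: π^k(4) = [4, 258, 232, 169, 6, 118, 79] for k=0..6.
π_199 has 3 disjoint cycles with lengths [134, 134, 1] on {0,…,268}.
With 3 cycles on 269 points, sign = (−1)^{269−3} = +1.
(199|269)_J = +1 (Zolotarev's lemma cross-check).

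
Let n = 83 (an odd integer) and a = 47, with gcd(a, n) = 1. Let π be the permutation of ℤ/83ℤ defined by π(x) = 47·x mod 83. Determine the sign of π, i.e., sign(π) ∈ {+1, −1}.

Orbit of 35 under x↦47x: [35, 68, 42, 65, 67, 78, 14]… (length divides ord_83(47)).
2 cycles of lengths [82, 1].
2 cycles on 83: each ℓ→(−1)^(ℓ−1), product (−1)^81 = -1.

-1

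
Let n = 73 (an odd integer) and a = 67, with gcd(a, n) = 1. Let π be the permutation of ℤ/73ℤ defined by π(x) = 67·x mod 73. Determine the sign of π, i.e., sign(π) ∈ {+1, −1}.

Orbit of 6 under x↦67x: [6, 37, 70, 18, 38, 64, 54]… (length divides ord_73(67)).
Cycle type of π: 36×2 + 1; total 3 cycles.
With 3 cycles on 73 points, sign = (−1)^{73−3} = +1.

+1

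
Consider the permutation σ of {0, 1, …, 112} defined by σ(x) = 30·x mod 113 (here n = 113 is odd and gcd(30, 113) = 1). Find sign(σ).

Orbit of 16 under x↦30x: [16, 28, 49, 1, 30, 109, 106]… (length divides ord_113(30)).
The orbit structure of x ↦ 30x mod 113: 17 orbits of sizes [7, 7, 7, 7, 7, 7, 7, 7, 7, 7, 7, 7, 7, 7, 7, 7, 1].
17 cycles on 113: each ℓ→(−1)^(ℓ−1), product (−1)^96 = +1.

+1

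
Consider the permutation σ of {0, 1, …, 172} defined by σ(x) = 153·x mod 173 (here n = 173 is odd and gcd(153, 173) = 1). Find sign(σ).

-1

Start at x=88: 88 → 143 → 81 → 110 → 49 → 58 → 51 → … (one orbit).
Decompose π into cycles: lengths [172, 1] (2 cycles, including the fixed point 0).
n − c = 173 − 2 = 171; sign = (−1)^171 = -1.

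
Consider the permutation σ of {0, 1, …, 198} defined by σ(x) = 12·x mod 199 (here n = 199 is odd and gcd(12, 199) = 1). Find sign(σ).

Orbit of 12 under x↦12x: [12, 144, 136, 40, 82, 188, 67]… (length divides ord_199(12)).
Cycle type of π: 66×3 + 1; total 4 cycles.
Σ(ℓ_i−1) = 199−4 = 195; sign = (−1)^195 = -1.
Via Zolotarev, sign(π_{12}) = (12|199) = -1.

-1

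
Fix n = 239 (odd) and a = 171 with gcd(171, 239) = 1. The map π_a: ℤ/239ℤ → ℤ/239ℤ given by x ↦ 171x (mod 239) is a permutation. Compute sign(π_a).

-1

Start at x=97: 97 → 96 → 164 → 81 → 228 → 31 → 43 → … (one orbit).
π_171 has 2 disjoint cycles with lengths [238, 1] on {0,…,238}.
n − c = 239 − 2 = 237; sign = (−1)^237 = -1.
Zolotarev: (171|239) = -1, matching the cycle-count sign.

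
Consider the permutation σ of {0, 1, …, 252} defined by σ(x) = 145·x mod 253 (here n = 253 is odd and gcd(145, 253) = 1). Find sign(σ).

Orbit of 70 under x↦145x: [70, 30, 49, 21, 9, 40, 234]… (length divides ord_253(145)).
Decompose π into cycles: lengths [110, 110, 22, 10, 1] (5 cycles, including the fixed point 0).
5 cycles on 253: each ℓ→(−1)^(ℓ−1), product (−1)^248 = +1.

+1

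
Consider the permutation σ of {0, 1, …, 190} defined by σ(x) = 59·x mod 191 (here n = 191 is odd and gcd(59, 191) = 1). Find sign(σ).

+1

Trace 136: π^k(136) = [136, 2, 118, 86, 108, 69, 60] for k=0..6.
Cycle lengths of π_59 on ℤ/191ℤ: [95, 95, 1]; 3 cycles in total.
Σ(ℓ_i−1) = 191−3 = 188; sign = (−1)^188 = +1.
(59|191)_J = +1 (Zolotarev's lemma cross-check).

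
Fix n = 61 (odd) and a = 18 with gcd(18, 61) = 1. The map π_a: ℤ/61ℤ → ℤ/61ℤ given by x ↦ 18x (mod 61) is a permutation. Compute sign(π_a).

-1

Trace 14: π^k(14) = [14, 8, 22, 30, 52, 21, 12] for k=0..6.
2 cycles of lengths [60, 1].
2 cycles on 61: each ℓ→(−1)^(ℓ−1), product (−1)^59 = -1.
Via Zolotarev, sign(π_{18}) = (18|61) = -1.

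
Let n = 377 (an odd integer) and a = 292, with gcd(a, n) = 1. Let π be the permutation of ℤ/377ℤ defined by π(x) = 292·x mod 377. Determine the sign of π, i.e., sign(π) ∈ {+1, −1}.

+1

Trace 315: π^k(315) = [315, 369, 303, 258, 313, 162, 179] for k=0..6.
The orbit structure of x ↦ 292x mod 377: 7 orbits of sizes [84, 84, 84, 84, 28, 12, 1].
377 − 7 = 370 transpositions; sign(π) = (−1)^370 = +1.
Via Zolotarev, sign(π_{292}) = (292|377) = +1.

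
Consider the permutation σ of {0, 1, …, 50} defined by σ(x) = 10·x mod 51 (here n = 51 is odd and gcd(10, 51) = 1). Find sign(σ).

-1

Orbit of 40 under x↦10x: [40, 43, 22, 16, 7, 19, 37]… (length divides ord_51(10)).
Cycle type of π: 16×3 + 1×3; total 6 cycles.
sign(π) = (−1)^{n − #cycles} = (−1)^{51−6} = (−1)^45 = -1.
The Jacobi symbol (10|51) = -1 (Zolotarev) agrees.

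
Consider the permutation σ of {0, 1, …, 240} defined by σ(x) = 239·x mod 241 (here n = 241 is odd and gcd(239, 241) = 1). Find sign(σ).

Start at x=2: 2 → 237 → 8 → 225 → 32 → 177 → 128 → … (one orbit).
Cycle lengths of π_239 on ℤ/241ℤ: [24, 24, 24, 24, 24, 24, 24, 24, 24, 24, 1]; 11 cycles in total.
n − c = 241 − 11 = 230; sign = (−1)^230 = +1.
Zolotarev: (239|241) = +1, matching the cycle-count sign.

+1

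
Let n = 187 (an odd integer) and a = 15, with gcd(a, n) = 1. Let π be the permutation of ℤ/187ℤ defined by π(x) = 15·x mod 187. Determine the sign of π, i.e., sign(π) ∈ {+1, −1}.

+1

Trace 135: π^k(135) = [135, 155, 81, 93, 86, 168, 89] for k=0..6.
π_15 has 9 disjoint cycles with lengths [40, 40, 40, 40, 8, 8, 5, 5, 1] on {0,…,186}.
sign(π) = (−1)^{n − #cycles} = (−1)^{187−9} = (−1)^178 = +1.
Zolotarev: (15|187) = +1, matching the cycle-count sign.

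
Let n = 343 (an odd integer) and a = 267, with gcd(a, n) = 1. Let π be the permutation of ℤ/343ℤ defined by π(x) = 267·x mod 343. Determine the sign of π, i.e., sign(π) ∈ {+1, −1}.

Trace 260: π^k(260) = [260, 134, 106, 176, 1, 267, 288] for k=0..6.
Cycle type of π: 49×6 + 7×6 + 1×7; total 19 cycles.
Σ(ℓ_i−1) = 343−19 = 324; sign = (−1)^324 = +1.
The Jacobi symbol (267|343) = +1 (Zolotarev) agrees.

+1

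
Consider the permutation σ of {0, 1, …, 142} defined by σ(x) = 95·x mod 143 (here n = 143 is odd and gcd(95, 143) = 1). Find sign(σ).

-1

Trace 129: π^k(129) = [129, 100, 62, 27, 134, 3, 142] for k=0..6.
8 cycles of lengths [30, 30, 30, 30, 10, 6, 6, 1].
n − c = 143 − 8 = 135; sign = (−1)^135 = -1.
Check: (95/143) = -1 by Zolotarev.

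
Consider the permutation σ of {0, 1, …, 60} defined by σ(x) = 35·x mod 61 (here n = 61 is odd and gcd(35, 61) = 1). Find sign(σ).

-1

Start at x=25: 25 → 21 → 3 → 44 → 15 → 37 → 14 → … (one orbit).
Cycle lengths of π_35 on ℤ/61ℤ: [60, 1]; 2 cycles in total.
sign(π) = (−1)^{n − #cycles} = (−1)^{61−2} = (−1)^59 = -1.
The Jacobi symbol (35|61) = -1 (Zolotarev) agrees.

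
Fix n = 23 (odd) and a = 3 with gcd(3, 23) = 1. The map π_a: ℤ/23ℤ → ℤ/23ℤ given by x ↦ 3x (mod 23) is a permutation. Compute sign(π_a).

+1

Trace 6: π^k(6) = [6, 18, 8, 1, 3, 9, 4] for k=0..6.
Decompose π into cycles: lengths [11, 11, 1] (3 cycles, including the fixed point 0).
Σ(ℓ_i−1) = 23−3 = 20; sign = (−1)^20 = +1.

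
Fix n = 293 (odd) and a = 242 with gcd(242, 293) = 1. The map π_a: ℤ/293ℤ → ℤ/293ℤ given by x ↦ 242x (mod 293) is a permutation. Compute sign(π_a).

-1

Start at x=157: 157 → 197 → 208 → 233 → 130 → 109 → 8 → … (one orbit).
Decompose π into cycles: lengths [292, 1] (2 cycles, including the fixed point 0).
sign(π) = (−1)^{n − #cycles} = (−1)^{293−2} = (−1)^291 = -1.
Check: (242/293) = -1 by Zolotarev.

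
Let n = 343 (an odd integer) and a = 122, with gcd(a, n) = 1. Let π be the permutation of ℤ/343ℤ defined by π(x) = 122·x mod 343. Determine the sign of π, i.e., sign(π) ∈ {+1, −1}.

-1

Trace 153: π^k(153) = [153, 144, 75, 232, 178, 107, 20] for k=0..6.
π_122 has 4 disjoint cycles with lengths [294, 42, 6, 1] on {0,…,342}.
4 cycles on 343: each ℓ→(−1)^(ℓ−1), product (−1)^339 = -1.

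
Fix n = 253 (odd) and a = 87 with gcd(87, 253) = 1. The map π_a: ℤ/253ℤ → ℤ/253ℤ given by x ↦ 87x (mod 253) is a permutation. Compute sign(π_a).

Start at x=164: 164 → 100 → 98 → 177 → 219 → 78 → 208 → … (one orbit).
Cycle lengths of π_87 on ℤ/253ℤ: [22, 22, 22, 22, 22, 22, 22, 22, 22, 22, 11, 11, 2, 2, 2, 2, 2, 1]; 18 cycles in total.
sign(π) = (−1)^{n − #cycles} = (−1)^{253−18} = (−1)^235 = -1.
Check: (87/253) = -1 by Zolotarev.

-1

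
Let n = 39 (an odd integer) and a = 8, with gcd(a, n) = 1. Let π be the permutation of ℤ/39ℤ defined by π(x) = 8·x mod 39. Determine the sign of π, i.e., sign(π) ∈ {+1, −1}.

+1

Start at x=5: 5 → 1 → 8 → 25 → 5 (one orbit).
11 cycles of lengths [4, 4, 4, 4, 4, 4, 4, 4, 4, 2, 1].
11 cycles on 39: each ℓ→(−1)^(ℓ−1), product (−1)^28 = +1.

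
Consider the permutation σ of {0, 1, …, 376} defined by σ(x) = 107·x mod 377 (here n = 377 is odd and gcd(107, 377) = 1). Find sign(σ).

Trace 326: π^k(326) = [326, 198, 74, 1, 107, 139, 170] for k=0..6.
π_107 has 25 disjoint cycles with lengths [21, 21, 21, 21, 21, 21, 21, 21, 21, 21, 21, 21, 21, 21, 21, 21, 7, 7, 7, 7, 3, 3, 3, 3, 1] on {0,…,376}.
sign(π) = (−1)^{n − #cycles} = (−1)^{377−25} = (−1)^352 = +1.
Via Zolotarev, sign(π_{107}) = (107|377) = +1.

+1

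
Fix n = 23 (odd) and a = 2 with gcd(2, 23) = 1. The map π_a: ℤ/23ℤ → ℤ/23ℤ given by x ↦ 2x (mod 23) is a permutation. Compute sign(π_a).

Start at x=18: 18 → 13 → 3 → 6 → 12 → 1 → 2 → … (one orbit).
π_2 has 3 disjoint cycles with lengths [11, 11, 1] on {0,…,22}.
n − c = 23 − 3 = 20; sign = (−1)^20 = +1.

+1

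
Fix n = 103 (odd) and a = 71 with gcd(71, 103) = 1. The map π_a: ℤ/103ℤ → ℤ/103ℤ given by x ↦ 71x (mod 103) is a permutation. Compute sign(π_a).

-1

Trace 45: π^k(45) = [45, 2, 39, 91, 75, 72, 65] for k=0..6.
2 cycles of lengths [102, 1].
sign(π) = (−1)^{n − #cycles} = (−1)^{103−2} = (−1)^101 = -1.
Check: (71/103) = -1 by Zolotarev.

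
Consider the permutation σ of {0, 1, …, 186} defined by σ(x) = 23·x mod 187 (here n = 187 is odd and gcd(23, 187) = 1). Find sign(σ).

Trace 23: π^k(23) = [23, 155, 12, 89, 177, 144, 133] for k=0..6.
The orbit structure of x ↦ 23x mod 187: 22 orbits of sizes [16, 16, 16, 16, 16, 16, 16, 16, 16, 16, 16, 1, 1, 1, 1, 1, 1, 1, 1, 1, 1, 1].
n − c = 187 − 22 = 165; sign = (−1)^165 = -1.
The Jacobi symbol (23|187) = -1 (Zolotarev) agrees.

-1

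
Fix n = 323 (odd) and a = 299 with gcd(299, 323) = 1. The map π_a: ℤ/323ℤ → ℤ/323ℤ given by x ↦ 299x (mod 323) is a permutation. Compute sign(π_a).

Start at x=42: 42 → 284 → 290 → 146 → 49 → 116 → 123 → … (one orbit).
Cycle lengths of π_299 on ℤ/323ℤ: [144, 144, 18, 16, 1]; 5 cycles in total.
n − c = 323 − 5 = 318; sign = (−1)^318 = +1.
Check: (299/323) = +1 by Zolotarev.

+1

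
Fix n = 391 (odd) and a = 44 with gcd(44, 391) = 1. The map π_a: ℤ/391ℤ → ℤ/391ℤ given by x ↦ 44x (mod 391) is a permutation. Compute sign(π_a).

+1

Orbit of 271 under x↦44x: [271, 194, 325, 224, 81, 45, 25]… (length divides ord_391(44)).
The orbit structure of x ↦ 44x mod 391: 5 orbits of sizes [176, 176, 22, 16, 1].
5 cycles on 391: each ℓ→(−1)^(ℓ−1), product (−1)^386 = +1.
Zolotarev: (44|391) = +1, matching the cycle-count sign.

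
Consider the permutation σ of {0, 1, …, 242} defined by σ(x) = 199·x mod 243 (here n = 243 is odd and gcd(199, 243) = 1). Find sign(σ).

Trace 190: π^k(190) = [190, 145, 181, 55, 10, 46, 163] for k=0..6.
Cycle lengths of π_199 on ℤ/243ℤ: [27, 27, 27, 27, 27, 27, 9, 9, 9, 9, 9, 9, 3, 3, 3, 3, 3, 3, 1, 1, 1, 1, 1, 1, 1, 1, 1]; 27 cycles in total.
Σ(ℓ_i−1) = 243−27 = 216; sign = (−1)^216 = +1.
Zolotarev: (199|243) = +1, matching the cycle-count sign.

+1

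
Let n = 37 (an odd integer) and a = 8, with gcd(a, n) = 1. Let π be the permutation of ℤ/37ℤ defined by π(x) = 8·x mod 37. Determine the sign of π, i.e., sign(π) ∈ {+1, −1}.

-1

Orbit of 27 under x↦8x: [27, 31, 26, 23, 36, 29, 10]… (length divides ord_37(8)).
Cycle type of π: 12×3 + 1; total 4 cycles.
n − c = 37 − 4 = 33; sign = (−1)^33 = -1.
(8|37)_J = -1 (Zolotarev's lemma cross-check).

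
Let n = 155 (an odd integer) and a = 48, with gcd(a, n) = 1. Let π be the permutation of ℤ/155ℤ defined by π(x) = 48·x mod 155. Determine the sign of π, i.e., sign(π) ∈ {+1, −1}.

Orbit of 81 under x↦48x: [81, 13, 4, 37, 71, 153, 59]… (length divides ord_155(48)).
Cycle lengths of π_48 on ℤ/155ℤ: [60, 60, 30, 4, 1]; 5 cycles in total.
sign(π) = (−1)^{n − #cycles} = (−1)^{155−5} = (−1)^150 = +1.

+1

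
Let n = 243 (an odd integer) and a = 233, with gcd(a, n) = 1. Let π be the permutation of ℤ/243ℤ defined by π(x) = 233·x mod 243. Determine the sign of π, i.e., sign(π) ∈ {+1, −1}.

-1

Orbit of 242 under x↦233x: [242, 10, 143, 28, 206, 127, 188]… (length divides ord_243(233)).
π_233 has 14 disjoint cycles with lengths [54, 54, 54, 18, 18, 18, 6, 6, 6, 2, 2, 2, 2, 1] on {0,…,242}.
sign(π) = (−1)^{n − #cycles} = (−1)^{243−14} = (−1)^229 = -1.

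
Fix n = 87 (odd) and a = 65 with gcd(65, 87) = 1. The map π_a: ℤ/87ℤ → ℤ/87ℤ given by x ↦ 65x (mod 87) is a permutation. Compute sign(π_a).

-1

Orbit of 52 under x↦65x: [52, 74, 25, 59, 7, 20, 82]… (length divides ord_87(65)).
Decompose π into cycles: lengths [14, 14, 14, 14, 7, 7, 7, 7, 2, 1] (10 cycles, including the fixed point 0).
sign(π) = (−1)^{n − #cycles} = (−1)^{87−10} = (−1)^77 = -1.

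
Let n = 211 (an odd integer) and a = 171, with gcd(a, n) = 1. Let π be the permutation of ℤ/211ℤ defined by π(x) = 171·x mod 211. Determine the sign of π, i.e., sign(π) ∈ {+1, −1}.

Orbit of 148 under x↦171x: [148, 199, 58, 1, 171, 123, 144]… (length divides ord_211(171)).
Cycle type of π: 7×30 + 1; total 31 cycles.
n − c = 211 − 31 = 180; sign = (−1)^180 = +1.
Via Zolotarev, sign(π_{171}) = (171|211) = +1.

+1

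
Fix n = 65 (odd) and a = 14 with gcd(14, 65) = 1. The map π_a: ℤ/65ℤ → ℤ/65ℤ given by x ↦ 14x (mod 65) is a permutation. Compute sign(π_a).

+1

Start at x=14: 14 → 1 → 14 (one orbit).
Cycle lengths of π_14 on ℤ/65ℤ: [2, 2, 2, 2, 2, 2, 2, 2, 2, 2, 2, 2, 2, 2, 2, 2, 2, 2, 2, 2, 2, 2, 2, 2, 2, 2, 1, 1, 1, 1, 1, 1, 1, 1, 1, 1, 1, 1, 1]; 39 cycles in total.
With 39 cycles on 65 points, sign = (−1)^{65−39} = +1.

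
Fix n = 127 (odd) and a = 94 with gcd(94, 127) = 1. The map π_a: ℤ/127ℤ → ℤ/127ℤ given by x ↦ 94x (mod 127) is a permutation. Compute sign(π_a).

Trace 117: π^k(117) = [117, 76, 32, 87, 50, 1, 94] for k=0..6.
π_94 has 7 disjoint cycles with lengths [21, 21, 21, 21, 21, 21, 1] on {0,…,126}.
Σ(ℓ_i−1) = 127−7 = 120; sign = (−1)^120 = +1.
The Jacobi symbol (94|127) = +1 (Zolotarev) agrees.

+1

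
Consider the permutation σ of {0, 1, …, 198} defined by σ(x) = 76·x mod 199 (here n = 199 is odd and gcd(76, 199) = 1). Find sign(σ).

Start at x=78: 78 → 157 → 191 → 188 → 159 → 144 → 198 → … (one orbit).
4 cycles of lengths [66, 66, 66, 1].
sign(π) = (−1)^{n − #cycles} = (−1)^{199−4} = (−1)^195 = -1.
(76|199)_J = -1 (Zolotarev's lemma cross-check).

-1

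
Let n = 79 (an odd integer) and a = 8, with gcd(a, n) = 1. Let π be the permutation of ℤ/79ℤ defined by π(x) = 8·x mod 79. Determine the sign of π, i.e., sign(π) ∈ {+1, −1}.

Orbit of 52 under x↦8x: [52, 21, 10, 1, 8, 64, 38]… (length divides ord_79(8)).
Decompose π into cycles: lengths [13, 13, 13, 13, 13, 13, 1] (7 cycles, including the fixed point 0).
With 7 cycles on 79 points, sign = (−1)^{79−7} = +1.

+1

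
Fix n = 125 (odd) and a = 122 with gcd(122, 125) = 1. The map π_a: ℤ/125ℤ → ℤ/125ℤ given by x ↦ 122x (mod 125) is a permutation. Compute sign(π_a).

-1

Orbit of 26 under x↦122x: [26, 47, 109, 48, 106, 57, 79]… (length divides ord_125(122)).
Cycle type of π: 100 + 20 + 4 + 1; total 4 cycles.
125 − 4 = 121 transpositions; sign(π) = (−1)^121 = -1.
(122|125)_J = -1 (Zolotarev's lemma cross-check).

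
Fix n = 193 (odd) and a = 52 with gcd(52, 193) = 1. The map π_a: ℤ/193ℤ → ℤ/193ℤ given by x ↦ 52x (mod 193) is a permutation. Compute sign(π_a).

Orbit of 172 under x↦52x: [172, 66, 151, 132, 109, 71, 25]… (length divides ord_193(52)).
π_52 has 2 disjoint cycles with lengths [192, 1] on {0,…,192}.
193 − 2 = 191 transpositions; sign(π) = (−1)^191 = -1.
Check: (52/193) = -1 by Zolotarev.

-1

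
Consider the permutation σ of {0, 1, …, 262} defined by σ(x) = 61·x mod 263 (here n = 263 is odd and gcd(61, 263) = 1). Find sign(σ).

+1

Start at x=44: 44 → 54 → 138 → 2 → 122 → 78 → 24 → … (one orbit).
Decompose π into cycles: lengths [131, 131, 1] (3 cycles, including the fixed point 0).
sign(π) = (−1)^{n − #cycles} = (−1)^{263−3} = (−1)^260 = +1.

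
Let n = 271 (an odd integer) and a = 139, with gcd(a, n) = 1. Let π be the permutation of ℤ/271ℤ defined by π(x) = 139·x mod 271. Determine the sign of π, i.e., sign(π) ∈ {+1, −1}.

Start at x=141: 141 → 87 → 169 → 185 → 241 → 166 → 39 → … (one orbit).
Cycle type of π: 45×6 + 1; total 7 cycles.
sign(π) = (−1)^{n − #cycles} = (−1)^{271−7} = (−1)^264 = +1.

+1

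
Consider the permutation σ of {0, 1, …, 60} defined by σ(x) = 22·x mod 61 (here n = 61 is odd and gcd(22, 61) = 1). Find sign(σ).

Start at x=20: 20 → 13 → 42 → 9 → 15 → 25 → 1 → … (one orbit).
Cycle lengths of π_22 on ℤ/61ℤ: [15, 15, 15, 15, 1]; 5 cycles in total.
sign(π) = (−1)^{n − #cycles} = (−1)^{61−5} = (−1)^56 = +1.
Zolotarev: (22|61) = +1, matching the cycle-count sign.

+1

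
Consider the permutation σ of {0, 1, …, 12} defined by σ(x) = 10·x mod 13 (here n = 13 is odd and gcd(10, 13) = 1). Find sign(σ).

+1

Trace 12: π^k(12) = [12, 3, 4, 1, 10, 9] for k=0..5.
Decompose π into cycles: lengths [6, 6, 1] (3 cycles, including the fixed point 0).
sign(π) = (−1)^{n − #cycles} = (−1)^{13−3} = (−1)^10 = +1.
Check: (10/13) = +1 by Zolotarev.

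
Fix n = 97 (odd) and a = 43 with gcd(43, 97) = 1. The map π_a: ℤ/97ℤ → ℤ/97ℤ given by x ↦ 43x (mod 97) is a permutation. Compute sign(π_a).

Start at x=91: 91 → 33 → 61 → 4 → 75 → 24 → 62 → … (one orbit).
Decompose π into cycles: lengths [24, 24, 24, 24, 1] (5 cycles, including the fixed point 0).
With 5 cycles on 97 points, sign = (−1)^{97−5} = +1.

+1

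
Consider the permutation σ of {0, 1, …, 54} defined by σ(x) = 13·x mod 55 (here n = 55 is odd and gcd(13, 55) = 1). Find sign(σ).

+1

Orbit of 9 under x↦13x: [9, 7, 36, 28, 34, 2, 26]… (length divides ord_55(13)).
Cycle lengths of π_13 on ℤ/55ℤ: [20, 20, 10, 4, 1]; 5 cycles in total.
sign(π) = (−1)^{n − #cycles} = (−1)^{55−5} = (−1)^50 = +1.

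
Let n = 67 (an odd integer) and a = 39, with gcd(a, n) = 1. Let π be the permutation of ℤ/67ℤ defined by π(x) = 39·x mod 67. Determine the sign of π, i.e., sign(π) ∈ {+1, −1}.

Trace 24: π^k(24) = [24, 65, 56, 40, 19, 4, 22] for k=0..6.
Cycle type of π: 33×2 + 1; total 3 cycles.
Σ(ℓ_i−1) = 67−3 = 64; sign = (−1)^64 = +1.

+1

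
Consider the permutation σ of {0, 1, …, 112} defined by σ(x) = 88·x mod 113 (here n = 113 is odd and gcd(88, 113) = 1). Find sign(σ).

Orbit of 14 under x↦88x: [14, 102, 49, 18, 2, 63, 7]… (length divides ord_113(88)).
Cycle type of π: 56×2 + 1; total 3 cycles.
113 − 3 = 110 transpositions; sign(π) = (−1)^110 = +1.
Zolotarev: (88|113) = +1, matching the cycle-count sign.

+1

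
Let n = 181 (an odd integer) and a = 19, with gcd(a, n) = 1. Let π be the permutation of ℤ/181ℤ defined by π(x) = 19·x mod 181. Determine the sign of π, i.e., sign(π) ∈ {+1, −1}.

Trace 19: π^k(19) = [19, 180, 162, 1] for k=0..3.
Cycle type of π: 4×45 + 1; total 46 cycles.
With 46 cycles on 181 points, sign = (−1)^{181−46} = -1.

-1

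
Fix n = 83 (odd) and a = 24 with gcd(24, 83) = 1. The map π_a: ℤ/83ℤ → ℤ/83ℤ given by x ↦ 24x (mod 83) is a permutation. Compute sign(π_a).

Start at x=7: 7 → 2 → 48 → 73 → 9 → 50 → 38 → … (one orbit).
Cycle type of π: 82 + 1; total 2 cycles.
With 2 cycles on 83 points, sign = (−1)^{83−2} = -1.
Via Zolotarev, sign(π_{24}) = (24|83) = -1.

-1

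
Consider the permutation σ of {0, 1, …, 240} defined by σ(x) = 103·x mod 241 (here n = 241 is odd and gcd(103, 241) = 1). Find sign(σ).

Start at x=106: 106 → 73 → 48 → 124 → 240 → 138 → 236 → … (one orbit).
Cycle type of π: 80×3 + 1; total 4 cycles.
4 cycles on 241: each ℓ→(−1)^(ℓ−1), product (−1)^237 = -1.
Via Zolotarev, sign(π_{103}) = (103|241) = -1.

-1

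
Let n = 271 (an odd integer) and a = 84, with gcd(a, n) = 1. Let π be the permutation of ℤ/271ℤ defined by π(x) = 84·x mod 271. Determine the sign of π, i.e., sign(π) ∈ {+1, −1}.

-1

Start at x=187: 187 → 261 → 244 → 171 → 1 → 84 → 10 → … (one orbit).
π_84 has 28 disjoint cycles with lengths [10, 10, 10, 10, 10, 10, 10, 10, 10, 10, 10, 10, 10, 10, 10, 10, 10, 10, 10, 10, 10, 10, 10, 10, 10, 10, 10, 1] on {0,…,270}.
271 − 28 = 243 transpositions; sign(π) = (−1)^243 = -1.
Check: (84/271) = -1 by Zolotarev.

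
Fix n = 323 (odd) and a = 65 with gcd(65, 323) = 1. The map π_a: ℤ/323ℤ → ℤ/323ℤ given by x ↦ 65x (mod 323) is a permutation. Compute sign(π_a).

Trace 198: π^k(198) = [198, 273, 303, 315, 126, 115, 46] for k=0..6.
11 cycles of lengths [48, 48, 48, 48, 48, 48, 16, 6, 6, 6, 1].
Σ(ℓ_i−1) = 323−11 = 312; sign = (−1)^312 = +1.

+1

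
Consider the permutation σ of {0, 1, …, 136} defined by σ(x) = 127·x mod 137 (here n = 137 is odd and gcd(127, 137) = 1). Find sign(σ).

-1

Trace 136: π^k(136) = [136, 10, 37, 41, 1, 127, 100] for k=0..6.
π_127 has 18 disjoint cycles with lengths [8, 8, 8, 8, 8, 8, 8, 8, 8, 8, 8, 8, 8, 8, 8, 8, 8, 1] on {0,…,136}.
n − c = 137 − 18 = 119; sign = (−1)^119 = -1.
Via Zolotarev, sign(π_{127}) = (127|137) = -1.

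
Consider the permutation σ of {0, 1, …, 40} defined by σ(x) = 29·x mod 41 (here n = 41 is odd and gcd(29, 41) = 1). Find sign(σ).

Trace 19: π^k(19) = [19, 18, 30, 9, 15, 25, 28] for k=0..6.
Cycle lengths of π_29 on ℤ/41ℤ: [40, 1]; 2 cycles in total.
2 cycles on 41: each ℓ→(−1)^(ℓ−1), product (−1)^39 = -1.

-1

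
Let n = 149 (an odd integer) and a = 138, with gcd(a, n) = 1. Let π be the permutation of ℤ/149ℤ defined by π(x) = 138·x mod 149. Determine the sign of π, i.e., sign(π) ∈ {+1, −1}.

Orbit of 145 under x↦138x: [145, 44, 112, 109, 142, 77, 47]… (length divides ord_149(138)).
π_138 has 2 disjoint cycles with lengths [148, 1] on {0,…,148}.
With 2 cycles on 149 points, sign = (−1)^{149−2} = -1.
(138|149)_J = -1 (Zolotarev's lemma cross-check).

-1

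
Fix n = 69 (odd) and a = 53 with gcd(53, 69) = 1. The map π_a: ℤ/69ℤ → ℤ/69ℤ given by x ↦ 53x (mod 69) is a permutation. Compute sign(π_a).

Trace 13: π^k(13) = [13, 68, 16, 20, 25, 14, 52] for k=0..6.
π_53 has 5 disjoint cycles with lengths [22, 22, 22, 2, 1] on {0,…,68}.
sign(π) = (−1)^{n − #cycles} = (−1)^{69−5} = (−1)^64 = +1.
Check: (53/69) = +1 by Zolotarev.

+1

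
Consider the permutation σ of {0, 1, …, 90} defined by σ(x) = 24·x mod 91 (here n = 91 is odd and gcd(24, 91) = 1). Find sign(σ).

Start at x=83: 83 → 81 → 33 → 64 → 80 → 9 → 34 → … (one orbit).
Cycle type of π: 12×7 + 6 + 1; total 9 cycles.
n − c = 91 − 9 = 82; sign = (−1)^82 = +1.
Check: (24/91) = +1 by Zolotarev.

+1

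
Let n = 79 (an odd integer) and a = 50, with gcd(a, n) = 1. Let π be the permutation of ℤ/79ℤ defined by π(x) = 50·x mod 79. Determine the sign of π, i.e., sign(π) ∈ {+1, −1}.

+1

Orbit of 9 under x↦50x: [9, 55, 64, 40, 25, 65, 11]… (length divides ord_79(50)).
Decompose π into cycles: lengths [39, 39, 1] (3 cycles, including the fixed point 0).
Σ(ℓ_i−1) = 79−3 = 76; sign = (−1)^76 = +1.
Via Zolotarev, sign(π_{50}) = (50|79) = +1.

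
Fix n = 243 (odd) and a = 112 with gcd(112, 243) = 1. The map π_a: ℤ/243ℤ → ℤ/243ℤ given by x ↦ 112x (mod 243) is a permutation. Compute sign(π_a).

Start at x=172: 172 → 67 → 214 → 154 → 238 → 169 → 217 → … (one orbit).
The orbit structure of x ↦ 112x mod 243: 11 orbits of sizes [81, 81, 27, 27, 9, 9, 3, 3, 1, 1, 1].
sign(π) = (−1)^{n − #cycles} = (−1)^{243−11} = (−1)^232 = +1.

+1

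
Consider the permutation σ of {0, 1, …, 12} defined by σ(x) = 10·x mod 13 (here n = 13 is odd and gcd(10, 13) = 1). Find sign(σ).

Trace 10: π^k(10) = [10, 9, 12, 3, 4, 1] for k=0..5.
π_10 has 3 disjoint cycles with lengths [6, 6, 1] on {0,…,12}.
13 − 3 = 10 transpositions; sign(π) = (−1)^10 = +1.
Via Zolotarev, sign(π_{10}) = (10|13) = +1.

+1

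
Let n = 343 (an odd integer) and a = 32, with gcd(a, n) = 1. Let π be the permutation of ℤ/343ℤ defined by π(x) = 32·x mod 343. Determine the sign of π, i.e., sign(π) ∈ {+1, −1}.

Orbit of 170 under x↦32x: [170, 295, 179, 240, 134, 172, 16]… (length divides ord_343(32)).
π_32 has 7 disjoint cycles with lengths [147, 147, 21, 21, 3, 3, 1] on {0,…,342}.
7 cycles on 343: each ℓ→(−1)^(ℓ−1), product (−1)^336 = +1.
Check: (32/343) = +1 by Zolotarev.

+1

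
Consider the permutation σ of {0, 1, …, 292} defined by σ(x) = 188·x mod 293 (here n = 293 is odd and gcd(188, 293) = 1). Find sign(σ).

Start at x=106: 106 → 4 → 166 → 150 → 72 → 58 → 63 → … (one orbit).
Decompose π into cycles: lengths [292, 1] (2 cycles, including the fixed point 0).
293 − 2 = 291 transpositions; sign(π) = (−1)^291 = -1.
Zolotarev: (188|293) = -1, matching the cycle-count sign.

-1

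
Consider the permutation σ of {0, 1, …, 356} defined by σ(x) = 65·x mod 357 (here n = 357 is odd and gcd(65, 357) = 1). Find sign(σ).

+1

Orbit of 253 under x↦65x: [253, 23, 67, 71, 331, 95, 106]… (length divides ord_357(65)).
Cycle lengths of π_65 on ℤ/357ℤ: [48, 48, 48, 48, 48, 48, 16, 16, 16, 6, 6, 3, 3, 2, 1]; 15 cycles in total.
357 − 15 = 342 transpositions; sign(π) = (−1)^342 = +1.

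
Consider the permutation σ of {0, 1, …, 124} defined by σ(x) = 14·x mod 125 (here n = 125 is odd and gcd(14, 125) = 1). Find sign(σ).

Orbit of 54 under x↦14x: [54, 6, 84, 51, 89, 121, 69]… (length divides ord_125(14)).
Cycle type of π: 50×2 + 10×2 + 2×2 + 1; total 7 cycles.
Σ(ℓ_i−1) = 125−7 = 118; sign = (−1)^118 = +1.
Check: (14/125) = +1 by Zolotarev.

+1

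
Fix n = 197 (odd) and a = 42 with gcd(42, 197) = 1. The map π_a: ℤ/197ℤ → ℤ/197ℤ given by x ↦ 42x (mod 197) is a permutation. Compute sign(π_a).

Start at x=70: 70 → 182 → 158 → 135 → 154 → 164 → 190 → … (one orbit).
Cycle lengths of π_42 on ℤ/197ℤ: [49, 49, 49, 49, 1]; 5 cycles in total.
197 − 5 = 192 transpositions; sign(π) = (−1)^192 = +1.
Zolotarev: (42|197) = +1, matching the cycle-count sign.

+1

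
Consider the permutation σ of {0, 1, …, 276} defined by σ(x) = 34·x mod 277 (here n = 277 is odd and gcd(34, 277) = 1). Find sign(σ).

Orbit of 120 under x↦34x: [120, 202, 220, 1, 34, 48, 247]… (length divides ord_277(34)).
Decompose π into cycles: lengths [138, 138, 1] (3 cycles, including the fixed point 0).
3 cycles on 277: each ℓ→(−1)^(ℓ−1), product (−1)^274 = +1.
The Jacobi symbol (34|277) = +1 (Zolotarev) agrees.

+1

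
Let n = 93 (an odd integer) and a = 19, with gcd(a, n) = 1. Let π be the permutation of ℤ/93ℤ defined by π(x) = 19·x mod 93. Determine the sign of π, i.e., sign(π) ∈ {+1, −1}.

+1

Start at x=28: 28 → 67 → 64 → 7 → 40 → 16 → 25 → … (one orbit).
π_19 has 9 disjoint cycles with lengths [15, 15, 15, 15, 15, 15, 1, 1, 1] on {0,…,92}.
9 cycles on 93: each ℓ→(−1)^(ℓ−1), product (−1)^84 = +1.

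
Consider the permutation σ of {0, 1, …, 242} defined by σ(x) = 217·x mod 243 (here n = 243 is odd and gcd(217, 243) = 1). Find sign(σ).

+1

Orbit of 28 under x↦217x: [28, 1, 217, 190, 163, 136, 109]… (length divides ord_243(217)).
63 cycles of lengths [9, 9, 9, 9, 9, 9, 9, 9, 9, 9, 9, 9, 9, 9, 9, 9, 9, 9, 3, 3, 3, 3, 3, 3, 3, 3, 3, 3, 3, 3, 3, 3, 3, 3, 3, 3, 1, 1, 1, 1, 1, 1, 1, 1, 1, 1, 1, 1, 1, 1, 1, 1, 1, 1, 1, 1, 1, 1, 1, 1, 1, 1, 1].
n − c = 243 − 63 = 180; sign = (−1)^180 = +1.
(217|243)_J = +1 (Zolotarev's lemma cross-check).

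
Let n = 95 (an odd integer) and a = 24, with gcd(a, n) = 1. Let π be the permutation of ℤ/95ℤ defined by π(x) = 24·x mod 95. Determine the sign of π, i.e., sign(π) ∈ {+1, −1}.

Start at x=26: 26 → 54 → 61 → 39 → 81 → 44 → 11 → … (one orbit).
Cycle lengths of π_24 on ℤ/95ℤ: [18, 18, 18, 18, 9, 9, 2, 2, 1]; 9 cycles in total.
95 − 9 = 86 transpositions; sign(π) = (−1)^86 = +1.

+1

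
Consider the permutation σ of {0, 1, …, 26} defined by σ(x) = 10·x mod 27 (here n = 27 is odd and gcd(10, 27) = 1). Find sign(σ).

+1

Orbit of 1 under x↦10x: [1, 10, 19]… (length divides ord_27(10)).
The orbit structure of x ↦ 10x mod 27: 15 orbits of sizes [3, 3, 3, 3, 3, 3, 1, 1, 1, 1, 1, 1, 1, 1, 1].
sign(π) = (−1)^{n − #cycles} = (−1)^{27−15} = (−1)^12 = +1.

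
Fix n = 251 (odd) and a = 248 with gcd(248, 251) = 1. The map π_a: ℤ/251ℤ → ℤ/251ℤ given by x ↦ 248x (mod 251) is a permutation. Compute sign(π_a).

-1

Orbit of 237 under x↦248x: [237, 42, 125, 127, 121, 139, 85]… (length divides ord_251(248)).
Cycle type of π: 250 + 1; total 2 cycles.
Σ(ℓ_i−1) = 251−2 = 249; sign = (−1)^249 = -1.
Via Zolotarev, sign(π_{248}) = (248|251) = -1.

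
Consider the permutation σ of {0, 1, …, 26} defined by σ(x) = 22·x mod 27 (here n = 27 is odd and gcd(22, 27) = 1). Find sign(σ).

Start at x=10: 10 → 4 → 7 → 19 → 13 → 16 → 1 → … (one orbit).
Decompose π into cycles: lengths [9, 9, 3, 3, 1, 1, 1] (7 cycles, including the fixed point 0).
Σ(ℓ_i−1) = 27−7 = 20; sign = (−1)^20 = +1.

+1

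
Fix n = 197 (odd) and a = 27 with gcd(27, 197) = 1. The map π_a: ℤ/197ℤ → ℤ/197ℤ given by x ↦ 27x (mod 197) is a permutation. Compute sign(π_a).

Trace 176: π^k(176) = [176, 24, 57, 160, 183, 16, 38] for k=0..6.
Decompose π into cycles: lengths [196, 1] (2 cycles, including the fixed point 0).
197 − 2 = 195 transpositions; sign(π) = (−1)^195 = -1.
The Jacobi symbol (27|197) = -1 (Zolotarev) agrees.

-1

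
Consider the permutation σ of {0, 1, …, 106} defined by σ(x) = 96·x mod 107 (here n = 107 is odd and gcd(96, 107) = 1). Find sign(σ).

-1

Start at x=48: 48 → 7 → 30 → 98 → 99 → 88 → 102 → … (one orbit).
π_96 has 2 disjoint cycles with lengths [106, 1] on {0,…,106}.
Σ(ℓ_i−1) = 107−2 = 105; sign = (−1)^105 = -1.
Check: (96/107) = -1 by Zolotarev.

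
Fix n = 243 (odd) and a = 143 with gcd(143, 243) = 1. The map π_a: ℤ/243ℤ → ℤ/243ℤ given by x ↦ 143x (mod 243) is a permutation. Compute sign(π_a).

-1

Trace 188: π^k(188) = [188, 154, 152, 109, 35, 145, 80] for k=0..6.
The orbit structure of x ↦ 143x mod 243: 14 orbits of sizes [54, 54, 54, 18, 18, 18, 6, 6, 6, 2, 2, 2, 2, 1].
243 − 14 = 229 transpositions; sign(π) = (−1)^229 = -1.
Zolotarev: (143|243) = -1, matching the cycle-count sign.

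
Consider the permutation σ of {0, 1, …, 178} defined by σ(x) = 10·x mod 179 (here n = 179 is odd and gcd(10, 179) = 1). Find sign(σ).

Trace 61: π^k(61) = [61, 73, 14, 140, 147, 38, 22] for k=0..6.
The orbit structure of x ↦ 10x mod 179: 2 orbits of sizes [178, 1].
sign(π) = (−1)^{n − #cycles} = (−1)^{179−2} = (−1)^177 = -1.
The Jacobi symbol (10|179) = -1 (Zolotarev) agrees.

-1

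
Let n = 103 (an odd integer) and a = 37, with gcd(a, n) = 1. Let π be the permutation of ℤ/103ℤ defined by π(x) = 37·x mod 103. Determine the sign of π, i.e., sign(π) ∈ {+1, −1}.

-1

Start at x=24: 24 → 64 → 102 → 66 → 73 → 23 → 27 → … (one orbit).
Cycle lengths of π_37 on ℤ/103ℤ: [34, 34, 34, 1]; 4 cycles in total.
103 − 4 = 99 transpositions; sign(π) = (−1)^99 = -1.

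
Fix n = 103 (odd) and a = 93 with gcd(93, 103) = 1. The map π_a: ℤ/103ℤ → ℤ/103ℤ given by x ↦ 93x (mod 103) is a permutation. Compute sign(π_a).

+1

Trace 76: π^k(76) = [76, 64, 81, 14, 66, 61, 8] for k=0..6.
Cycle type of π: 17×6 + 1; total 7 cycles.
Σ(ℓ_i−1) = 103−7 = 96; sign = (−1)^96 = +1.
Via Zolotarev, sign(π_{93}) = (93|103) = +1.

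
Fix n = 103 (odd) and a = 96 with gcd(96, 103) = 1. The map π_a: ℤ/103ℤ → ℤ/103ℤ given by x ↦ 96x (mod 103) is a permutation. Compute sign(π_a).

Trace 58: π^k(58) = [58, 6, 61, 88, 2, 89, 98] for k=0..6.
Cycle lengths of π_96 on ℤ/103ℤ: [102, 1]; 2 cycles in total.
Σ(ℓ_i−1) = 103−2 = 101; sign = (−1)^101 = -1.
The Jacobi symbol (96|103) = -1 (Zolotarev) agrees.

-1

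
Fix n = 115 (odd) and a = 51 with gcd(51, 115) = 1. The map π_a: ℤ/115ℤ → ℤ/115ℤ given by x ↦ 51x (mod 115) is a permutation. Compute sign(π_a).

-1

Orbit of 16 under x↦51x: [16, 11, 101, 91, 41, 21, 36]… (length divides ord_115(51)).
Decompose π into cycles: lengths [22, 22, 22, 22, 22, 1, 1, 1, 1, 1] (10 cycles, including the fixed point 0).
10 cycles on 115: each ℓ→(−1)^(ℓ−1), product (−1)^105 = -1.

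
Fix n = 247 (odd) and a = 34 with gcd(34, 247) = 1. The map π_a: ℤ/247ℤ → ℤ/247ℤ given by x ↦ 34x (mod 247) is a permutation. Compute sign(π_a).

Trace 25: π^k(25) = [25, 109, 1, 34, 168, 31, 66] for k=0..6.
11 cycles of lengths [36, 36, 36, 36, 36, 36, 18, 4, 4, 4, 1].
sign(π) = (−1)^{n − #cycles} = (−1)^{247−11} = (−1)^236 = +1.
Check: (34/247) = +1 by Zolotarev.

+1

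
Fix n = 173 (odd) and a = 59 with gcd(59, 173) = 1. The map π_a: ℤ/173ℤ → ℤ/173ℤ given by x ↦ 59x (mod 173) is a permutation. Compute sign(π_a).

Trace 170: π^k(170) = [170, 169, 110, 89, 61, 139, 70] for k=0..6.
π_59 has 2 disjoint cycles with lengths [172, 1] on {0,…,172}.
With 2 cycles on 173 points, sign = (−1)^{173−2} = -1.
Zolotarev: (59|173) = -1, matching the cycle-count sign.

-1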